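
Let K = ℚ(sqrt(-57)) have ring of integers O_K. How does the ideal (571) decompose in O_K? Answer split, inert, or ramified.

-57 mod 4 = 3, hence disc K = 4·(-57) = -228 and O_K = ℤ[√-57].
Since gcd(571, -228) = 1 the prime 571 does not ramify.
Legendre symbol by Euler's criterion: (-57/571) ≡ (-57)^285 ≡ 570 (mod 571), i.e. (-57/571) = -1.
d is a non-residue mod p, hence 571 remains inert in O_K.

remains prime (inert)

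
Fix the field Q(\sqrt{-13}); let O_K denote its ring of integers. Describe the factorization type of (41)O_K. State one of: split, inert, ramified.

remains prime (inert)

-13 mod 4 = 3, hence disc K = 4·(-13) = -52 and O_K = ℤ[√-13].
Since gcd(41, -52) = 1 the prime 41 does not ramify.
Euler's criterion: (-13)^20 mod 41 = 40. Thus (-13|41) = -1.
(-13/41) = -1, so 41 is inert.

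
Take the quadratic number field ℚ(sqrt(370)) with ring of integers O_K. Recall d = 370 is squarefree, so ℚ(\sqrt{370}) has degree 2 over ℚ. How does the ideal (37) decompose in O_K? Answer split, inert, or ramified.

d = 370 ≡ 2 (mod 4), so O_K = ℤ[√370] and disc(K) = 4d = 1480.
disc(K) = 1480 = 37·40, so p = 37 is ramified.

37 is ramified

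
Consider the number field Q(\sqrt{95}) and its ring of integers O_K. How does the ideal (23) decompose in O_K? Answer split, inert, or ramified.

95 mod 4 = 3, hence disc K = 4·95 = 380 and O_K = ℤ[√95].
Since gcd(23, 380) = 1 the prime 23 does not ramify.
Legendre symbol by Euler's criterion: (95/23) ≡ 95^11 ≡ 1 (mod 23), i.e. (95/23) = 1.
Legendre symbol 1 ⇒ 23 is split.

split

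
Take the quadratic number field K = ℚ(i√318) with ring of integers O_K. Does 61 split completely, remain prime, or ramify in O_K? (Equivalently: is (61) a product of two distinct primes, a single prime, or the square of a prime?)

splits completely

d = -318 ≡ 2 (mod 4), so O_K = ℤ[√-318] and disc(K) = 4d = -1272.
disc(K) = -1272 is not divisible by 61; 61 is unramified.
Euler's criterion: (-318)^30 mod 61 = 1. Thus (-318|61) = 1.
(-318/61) = 1, so 61 splits.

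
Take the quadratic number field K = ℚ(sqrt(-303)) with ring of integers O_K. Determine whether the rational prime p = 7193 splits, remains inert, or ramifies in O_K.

p is inert

d = -303 ≡ 1 (mod 4), so O_K = ℤ[(1+√-303)/2] and disc(K) = d = -303.
7193 ∤ -303, so 7193 is unramified.
Legendre symbol by Euler's criterion: (-303/7193) ≡ (-303)^3596 ≡ 7192 (mod 7193), i.e. (-303/7193) = -1.
Legendre symbol -1 ⇒ 7193 is inert.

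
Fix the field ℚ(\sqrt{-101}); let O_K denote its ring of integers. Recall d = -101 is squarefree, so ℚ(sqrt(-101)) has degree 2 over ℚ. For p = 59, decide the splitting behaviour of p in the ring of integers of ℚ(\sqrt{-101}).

splits completely

Since -101 ≢ 1 mod 4, the ring of integers is ℤ[√-101] with discriminant 4·(-101) = -404.
Since gcd(59, -404) = 1 the prime 59 does not ramify.
Legendre symbol by Euler's criterion: (-101/59) ≡ (-101)^29 ≡ 1 (mod 59), i.e. (-101/59) = 1.
d is a quadratic residue mod p, hence 59 splits in O_K.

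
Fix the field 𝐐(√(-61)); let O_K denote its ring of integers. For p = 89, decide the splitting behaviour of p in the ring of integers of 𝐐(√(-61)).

-61 mod 4 = 3, hence disc K = 4·(-61) = -244 and O_K = ℤ[√-61].
disc(K) = -244 is not divisible by 89; 89 is unramified.
Legendre symbol by Euler's criterion: (-61/89) ≡ (-61)^44 ≡ 88 (mod 89), i.e. (-61/89) = -1.
(-61/89) = -1, so 89 is inert.

p is inert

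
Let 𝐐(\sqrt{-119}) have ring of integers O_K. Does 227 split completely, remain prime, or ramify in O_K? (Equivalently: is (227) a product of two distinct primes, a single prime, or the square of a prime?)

p splits

-119 mod 4 = 1, hence disc K = -119 and O_K = ℤ[(1+√-119)/2].
disc(K) = -119 is not divisible by 227; 227 is unramified.
Euler's criterion: (-119)^113 mod 227 = 1. Thus (-119|227) = 1.
d is a quadratic residue mod p, hence 227 splits in O_K.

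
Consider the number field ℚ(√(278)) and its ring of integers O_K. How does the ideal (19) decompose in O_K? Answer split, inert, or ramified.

inert — (19) stays prime in O_K

d = 278 ≡ 2 (mod 4), so O_K = ℤ[√278] and disc(K) = 4d = 1112.
disc(K) = 1112 is not divisible by 19; 19 is unramified.
(278/19) = 12^9 mod 19 = 18, giving Legendre symbol -1.
Legendre symbol -1 ⇒ 19 is inert.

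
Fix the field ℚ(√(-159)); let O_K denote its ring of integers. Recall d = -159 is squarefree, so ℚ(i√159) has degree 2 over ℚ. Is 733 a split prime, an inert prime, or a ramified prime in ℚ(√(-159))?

p splits

-159 mod 4 = 1, hence disc K = -159 and O_K = ℤ[(1+√-159)/2].
Since gcd(733, -159) = 1 the prime 733 does not ramify.
Legendre symbol by Euler's criterion: (-159/733) ≡ (-159)^366 ≡ 1 (mod 733), i.e. (-159/733) = 1.
(-159/733) = 1, so 733 splits.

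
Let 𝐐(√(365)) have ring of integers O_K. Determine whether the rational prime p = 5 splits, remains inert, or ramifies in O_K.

ramifies in O_K

d = 365 ≡ 1 (mod 4), so O_K = ℤ[(1+√365)/2] and disc(K) = d = 365.
Ramification test: 5 | 365. The prime 5 ramifies in K.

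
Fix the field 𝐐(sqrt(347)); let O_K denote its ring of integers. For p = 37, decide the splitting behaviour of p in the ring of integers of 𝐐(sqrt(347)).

d = 347 ≡ 3 (mod 4), so O_K = ℤ[√347] and disc(K) = 4d = 1388.
37 ∤ 1388, so 37 is unramified.
Compute (347/37) via Euler: 14^((37-1)/2) mod 37 = 36, so (347/37) = -1.
Legendre symbol -1 ⇒ 37 is inert.

remains prime (inert)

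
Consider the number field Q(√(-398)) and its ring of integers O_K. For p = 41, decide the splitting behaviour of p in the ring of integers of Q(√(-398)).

inert

-398 mod 4 = 2, hence disc K = 4·(-398) = -1592 and O_K = ℤ[√-398].
Since gcd(41, -1592) = 1 the prime 41 does not ramify.
Legendre symbol by Euler's criterion: (-398/41) ≡ (-398)^20 ≡ 40 (mod 41), i.e. (-398/41) = -1.
Legendre symbol -1 ⇒ 41 is inert.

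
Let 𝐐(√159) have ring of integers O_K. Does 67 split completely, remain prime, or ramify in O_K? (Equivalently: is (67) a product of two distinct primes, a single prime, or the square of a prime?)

d = 159 ≡ 3 (mod 4), so O_K = ℤ[√159] and disc(K) = 4d = 636.
67 ∤ 636, so 67 is unramified.
Compute (159/67) via Euler: 25^((67-1)/2) mod 67 = 1, so (159/67) = 1.
(159/67) = 1, so 67 splits.

split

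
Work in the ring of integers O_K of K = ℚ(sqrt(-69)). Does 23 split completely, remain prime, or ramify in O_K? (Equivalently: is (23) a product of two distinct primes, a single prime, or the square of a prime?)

ramified — (23) = 𝔭²

d = -69 ≡ 3 (mod 4), so O_K = ℤ[√-69] and disc(K) = 4d = -276.
Ramification test: 23 | -276. The prime 23 ramifies in K.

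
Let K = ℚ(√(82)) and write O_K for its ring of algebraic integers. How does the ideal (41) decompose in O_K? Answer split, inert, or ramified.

ramified — (41) = 𝔭²

82 mod 4 = 2, hence disc K = 4·82 = 328 and O_K = ℤ[√82].
Ramification test: 41 | 328. The prime 41 ramifies in K.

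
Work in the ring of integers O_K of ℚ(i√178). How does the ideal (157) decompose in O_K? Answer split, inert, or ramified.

157 remains inert

-178 mod 4 = 2, hence disc K = 4·(-178) = -712 and O_K = ℤ[√-178].
disc(K) = -712 is not divisible by 157; 157 is unramified.
Legendre symbol by Euler's criterion: (-178/157) ≡ (-178)^78 ≡ 156 (mod 157), i.e. (-178/157) = -1.
(-178/157) = -1, so 157 is inert.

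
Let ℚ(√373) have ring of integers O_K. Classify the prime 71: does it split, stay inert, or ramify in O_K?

splits completely

d = 373 ≡ 1 (mod 4), so O_K = ℤ[(1+√373)/2] and disc(K) = d = 373.
Since gcd(71, 373) = 1 the prime 71 does not ramify.
Compute (373/71) via Euler: 18^((71-1)/2) mod 71 = 1, so (373/71) = 1.
Legendre symbol 1 ⇒ 71 is split.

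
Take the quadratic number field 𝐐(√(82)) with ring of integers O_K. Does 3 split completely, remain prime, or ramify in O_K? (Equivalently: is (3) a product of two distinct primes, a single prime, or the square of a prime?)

Since 82 ≢ 1 mod 4, the ring of integers is ℤ[√82] with discriminant 4·82 = 328.
disc(K) = 328 is not divisible by 3; 3 is unramified.
(82/3) = 1^1 mod 3 = 1, giving Legendre symbol 1.
(82/3) = 1, so 3 splits.

split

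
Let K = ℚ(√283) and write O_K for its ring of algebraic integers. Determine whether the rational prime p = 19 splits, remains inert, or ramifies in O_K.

283 mod 4 = 3, hence disc K = 4·283 = 1132 and O_K = ℤ[√283].
Since gcd(19, 1132) = 1 the prime 19 does not ramify.
(283/19) = 17^9 mod 19 = 1, giving Legendre symbol 1.
(283/19) = 1, so 19 splits.

19 splits in O_K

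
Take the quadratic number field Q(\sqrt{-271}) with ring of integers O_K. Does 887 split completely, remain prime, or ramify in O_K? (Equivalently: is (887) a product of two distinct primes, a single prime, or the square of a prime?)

splits completely

d = -271 ≡ 1 (mod 4), so O_K = ℤ[(1+√-271)/2] and disc(K) = d = -271.
887 ∤ -271, so 887 is unramified.
Euler's criterion: (-271)^443 mod 887 = 1. Thus (-271|887) = 1.
(-271/887) = 1, so 887 splits.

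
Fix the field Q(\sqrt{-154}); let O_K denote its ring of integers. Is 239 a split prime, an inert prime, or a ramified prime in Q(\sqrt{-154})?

d = -154 ≡ 2 (mod 4), so O_K = ℤ[√-154] and disc(K) = 4d = -616.
239 ∤ -616, so 239 is unramified.
Euler's criterion: (-154)^119 mod 239 = 1. Thus (-154|239) = 1.
d is a quadratic residue mod p, hence 239 splits in O_K.

p splits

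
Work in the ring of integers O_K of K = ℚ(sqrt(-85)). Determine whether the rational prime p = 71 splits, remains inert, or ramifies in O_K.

-85 mod 4 = 3, hence disc K = 4·(-85) = -340 and O_K = ℤ[√-85].
Since gcd(71, -340) = 1 the prime 71 does not ramify.
Compute (-85/71) via Euler: 57^((71-1)/2) mod 71 = 1, so (-85/71) = 1.
(-85/71) = 1, so 71 splits.

p splits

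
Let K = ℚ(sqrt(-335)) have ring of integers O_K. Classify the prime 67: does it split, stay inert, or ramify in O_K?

Since -335 ≡ 1 mod 4, the ring of integers is ℤ[(1+√-335)/2] with discriminant -335.
disc(K) = -335 = 67·(-5), so p = 67 is ramified.

ramifies in O_K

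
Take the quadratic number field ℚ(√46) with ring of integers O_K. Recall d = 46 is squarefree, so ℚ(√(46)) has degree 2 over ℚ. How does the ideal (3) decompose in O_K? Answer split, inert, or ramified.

Since 46 ≢ 1 mod 4, the ring of integers is ℤ[√46] with discriminant 4·46 = 184.
Since gcd(3, 184) = 1 the prime 3 does not ramify.
(46/3) = 1^1 mod 3 = 1, giving Legendre symbol 1.
Legendre symbol 1 ⇒ 3 is split.

split — (3) = 𝔭₁𝔭₂ with 𝔭₁ ≠ 𝔭₂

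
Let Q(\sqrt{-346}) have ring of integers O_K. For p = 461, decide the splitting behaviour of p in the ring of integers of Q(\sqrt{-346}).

d = -346 ≡ 2 (mod 4), so O_K = ℤ[√-346] and disc(K) = 4d = -1384.
Since gcd(461, -1384) = 1 the prime 461 does not ramify.
(-346/461) = 115^230 mod 461 = 1, giving Legendre symbol 1.
d is a quadratic residue mod p, hence 461 splits in O_K.

461 splits in O_K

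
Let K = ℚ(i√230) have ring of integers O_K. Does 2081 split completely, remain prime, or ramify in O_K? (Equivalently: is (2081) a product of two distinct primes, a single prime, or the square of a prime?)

inert — (2081) stays prime in O_K

Since -230 ≢ 1 mod 4, the ring of integers is ℤ[√-230] with discriminant 4·(-230) = -920.
2081 ∤ -920, so 2081 is unramified.
Legendre symbol by Euler's criterion: (-230/2081) ≡ (-230)^1040 ≡ 2080 (mod 2081), i.e. (-230/2081) = -1.
Legendre symbol -1 ⇒ 2081 is inert.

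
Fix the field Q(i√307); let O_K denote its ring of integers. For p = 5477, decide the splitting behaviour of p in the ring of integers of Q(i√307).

remains prime (inert)

Since -307 ≡ 1 mod 4, the ring of integers is ℤ[(1+√-307)/2] with discriminant -307.
Since gcd(5477, -307) = 1 the prime 5477 does not ramify.
Euler's criterion: (-307)^2738 mod 5477 = 5476. Thus (-307|5477) = -1.
d is a non-residue mod p, hence 5477 remains inert in O_K.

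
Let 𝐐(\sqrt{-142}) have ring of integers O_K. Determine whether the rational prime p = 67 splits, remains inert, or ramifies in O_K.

p splits

-142 mod 4 = 2, hence disc K = 4·(-142) = -568 and O_K = ℤ[√-142].
Since gcd(67, -568) = 1 the prime 67 does not ramify.
Compute (-142/67) via Euler: 59^((67-1)/2) mod 67 = 1, so (-142/67) = 1.
Legendre symbol 1 ⇒ 67 is split.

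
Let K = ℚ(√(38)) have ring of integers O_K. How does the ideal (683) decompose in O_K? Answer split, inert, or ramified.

Since 38 ≢ 1 mod 4, the ring of integers is ℤ[√38] with discriminant 4·38 = 152.
Since gcd(683, 152) = 1 the prime 683 does not ramify.
Legendre symbol by Euler's criterion: (38/683) ≡ 38^341 ≡ 682 (mod 683), i.e. (38/683) = -1.
Legendre symbol -1 ⇒ 683 is inert.

remains prime (inert)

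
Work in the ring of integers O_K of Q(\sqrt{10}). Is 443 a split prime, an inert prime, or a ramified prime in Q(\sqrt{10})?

10 mod 4 = 2, hence disc K = 4·10 = 40 and O_K = ℤ[√10].
443 ∤ 40, so 443 is unramified.
(10/443) = 10^221 mod 443 = 1, giving Legendre symbol 1.
Legendre symbol 1 ⇒ 443 is split.

split — (443) = 𝔭₁𝔭₂ with 𝔭₁ ≠ 𝔭₂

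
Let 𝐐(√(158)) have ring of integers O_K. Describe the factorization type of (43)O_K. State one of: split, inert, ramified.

Since 158 ≢ 1 mod 4, the ring of integers is ℤ[√158] with discriminant 4·158 = 632.
Since gcd(43, 632) = 1 the prime 43 does not ramify.
Compute (158/43) via Euler: 29^((43-1)/2) mod 43 = 42, so (158/43) = -1.
Legendre symbol -1 ⇒ 43 is inert.

43 remains inert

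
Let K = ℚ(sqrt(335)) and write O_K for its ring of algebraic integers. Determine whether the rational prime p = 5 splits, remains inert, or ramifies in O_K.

d = 335 ≡ 3 (mod 4), so O_K = ℤ[√335] and disc(K) = 4d = 1340.
5 divides disc(K) = 1340, so 5 ramifies.

5 is ramified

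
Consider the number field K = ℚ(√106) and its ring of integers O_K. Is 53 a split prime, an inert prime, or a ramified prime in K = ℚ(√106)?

ramifies in O_K

d = 106 ≡ 2 (mod 4), so O_K = ℤ[√106] and disc(K) = 4d = 424.
Ramification test: 53 | 424. The prime 53 ramifies in K.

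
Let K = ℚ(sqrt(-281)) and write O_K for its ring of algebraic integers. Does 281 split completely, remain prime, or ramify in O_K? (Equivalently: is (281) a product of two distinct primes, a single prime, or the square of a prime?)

d = -281 ≡ 3 (mod 4), so O_K = ℤ[√-281] and disc(K) = 4d = -1124.
disc(K) = -1124 = 281·(-4), so p = 281 is ramified.

ramified — (281) = 𝔭²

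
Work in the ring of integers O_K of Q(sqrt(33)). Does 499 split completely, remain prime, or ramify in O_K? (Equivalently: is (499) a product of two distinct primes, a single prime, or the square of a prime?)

split

d = 33 ≡ 1 (mod 4), so O_K = ℤ[(1+√33)/2] and disc(K) = d = 33.
499 ∤ 33, so 499 is unramified.
(33/499) = 33^249 mod 499 = 1, giving Legendre symbol 1.
Legendre symbol 1 ⇒ 499 is split.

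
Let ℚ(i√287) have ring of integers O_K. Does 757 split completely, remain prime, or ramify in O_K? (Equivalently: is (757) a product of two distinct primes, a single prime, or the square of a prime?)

inert — (757) stays prime in O_K

Since -287 ≡ 1 mod 4, the ring of integers is ℤ[(1+√-287)/2] with discriminant -287.
disc(K) = -287 is not divisible by 757; 757 is unramified.
Legendre symbol by Euler's criterion: (-287/757) ≡ (-287)^378 ≡ 756 (mod 757), i.e. (-287/757) = -1.
Legendre symbol -1 ⇒ 757 is inert.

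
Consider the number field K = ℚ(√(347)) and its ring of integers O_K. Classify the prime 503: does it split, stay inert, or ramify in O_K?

347 mod 4 = 3, hence disc K = 4·347 = 1388 and O_K = ℤ[√347].
Since gcd(503, 1388) = 1 the prime 503 does not ramify.
(347/503) = 347^251 mod 503 = 502, giving Legendre symbol -1.
Legendre symbol -1 ⇒ 503 is inert.

503 remains inert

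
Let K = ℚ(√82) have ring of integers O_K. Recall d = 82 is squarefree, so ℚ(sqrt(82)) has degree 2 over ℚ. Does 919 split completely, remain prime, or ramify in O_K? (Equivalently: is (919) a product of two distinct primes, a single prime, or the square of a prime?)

82 mod 4 = 2, hence disc K = 4·82 = 328 and O_K = ℤ[√82].
disc(K) = 328 is not divisible by 919; 919 is unramified.
Legendre symbol by Euler's criterion: (82/919) ≡ 82^459 ≡ 918 (mod 919), i.e. (82/919) = -1.
(82/919) = -1, so 919 is inert.

remains prime (inert)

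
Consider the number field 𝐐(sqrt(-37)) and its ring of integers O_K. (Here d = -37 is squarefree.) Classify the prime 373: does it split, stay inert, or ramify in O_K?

split

-37 mod 4 = 3, hence disc K = 4·(-37) = -148 and O_K = ℤ[√-37].
Since gcd(373, -148) = 1 the prime 373 does not ramify.
Compute (-37/373) via Euler: 336^((373-1)/2) mod 373 = 1, so (-37/373) = 1.
d is a quadratic residue mod p, hence 373 splits in O_K.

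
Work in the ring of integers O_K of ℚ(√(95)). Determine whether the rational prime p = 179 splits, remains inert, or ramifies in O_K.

d = 95 ≡ 3 (mod 4), so O_K = ℤ[√95] and disc(K) = 4d = 380.
disc(K) = 380 is not divisible by 179; 179 is unramified.
Euler's criterion: 95^89 mod 179 = 1. Thus (95|179) = 1.
d is a quadratic residue mod p, hence 179 splits in O_K.

splits completely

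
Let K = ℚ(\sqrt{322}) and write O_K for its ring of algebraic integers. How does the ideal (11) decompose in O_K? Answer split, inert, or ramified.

d = 322 ≡ 2 (mod 4), so O_K = ℤ[√322] and disc(K) = 4d = 1288.
11 ∤ 1288, so 11 is unramified.
Legendre symbol by Euler's criterion: (322/11) ≡ 322^5 ≡ 1 (mod 11), i.e. (322/11) = 1.
Legendre symbol 1 ⇒ 11 is split.

11 splits in O_K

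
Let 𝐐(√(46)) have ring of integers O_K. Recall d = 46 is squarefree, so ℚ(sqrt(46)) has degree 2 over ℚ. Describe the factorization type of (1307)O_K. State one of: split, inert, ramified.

p is inert

Since 46 ≢ 1 mod 4, the ring of integers is ℤ[√46] with discriminant 4·46 = 184.
disc(K) = 184 is not divisible by 1307; 1307 is unramified.
Compute (46/1307) via Euler: 46^((1307-1)/2) mod 1307 = 1306, so (46/1307) = -1.
Legendre symbol -1 ⇒ 1307 is inert.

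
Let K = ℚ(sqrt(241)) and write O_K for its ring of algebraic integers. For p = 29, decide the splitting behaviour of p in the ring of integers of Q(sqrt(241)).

splits completely

241 mod 4 = 1, hence disc K = 241 and O_K = ℤ[(1+√241)/2].
Since gcd(29, 241) = 1 the prime 29 does not ramify.
Compute (241/29) via Euler: 9^((29-1)/2) mod 29 = 1, so (241/29) = 1.
d is a quadratic residue mod p, hence 29 splits in O_K.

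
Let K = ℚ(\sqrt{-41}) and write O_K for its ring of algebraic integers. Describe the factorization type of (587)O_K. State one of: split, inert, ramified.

split — (587) = 𝔭₁𝔭₂ with 𝔭₁ ≠ 𝔭₂

Since -41 ≢ 1 mod 4, the ring of integers is ℤ[√-41] with discriminant 4·(-41) = -164.
Since gcd(587, -164) = 1 the prime 587 does not ramify.
(-41/587) = 546^293 mod 587 = 1, giving Legendre symbol 1.
d is a quadratic residue mod p, hence 587 splits in O_K.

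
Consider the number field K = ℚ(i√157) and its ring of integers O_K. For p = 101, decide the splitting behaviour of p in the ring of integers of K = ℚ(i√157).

splits completely

Since -157 ≢ 1 mod 4, the ring of integers is ℤ[√-157] with discriminant 4·(-157) = -628.
Since gcd(101, -628) = 1 the prime 101 does not ramify.
(-157/101) = 45^50 mod 101 = 1, giving Legendre symbol 1.
(-157/101) = 1, so 101 splits.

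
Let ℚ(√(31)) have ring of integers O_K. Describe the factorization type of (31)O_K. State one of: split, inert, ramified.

31 is ramified

d = 31 ≡ 3 (mod 4), so O_K = ℤ[√31] and disc(K) = 4d = 124.
31 divides disc(K) = 124, so 31 ramifies.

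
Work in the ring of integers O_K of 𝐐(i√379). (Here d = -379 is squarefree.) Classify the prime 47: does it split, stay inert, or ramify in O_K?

d = -379 ≡ 1 (mod 4), so O_K = ℤ[(1+√-379)/2] and disc(K) = d = -379.
disc(K) = -379 is not divisible by 47; 47 is unramified.
(-379/47) = 44^23 mod 47 = 46, giving Legendre symbol -1.
d is a non-residue mod p, hence 47 remains inert in O_K.

inert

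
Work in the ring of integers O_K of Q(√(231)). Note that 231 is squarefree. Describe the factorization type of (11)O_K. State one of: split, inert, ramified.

ramified — (11) = 𝔭²

Since 231 ≢ 1 mod 4, the ring of integers is ℤ[√231] with discriminant 4·231 = 924.
disc(K) = 924 = 11·84, so p = 11 is ramified.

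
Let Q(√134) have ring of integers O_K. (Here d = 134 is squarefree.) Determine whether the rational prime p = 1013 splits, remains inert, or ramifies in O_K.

Since 134 ≢ 1 mod 4, the ring of integers is ℤ[√134] with discriminant 4·134 = 536.
Since gcd(1013, 536) = 1 the prime 1013 does not ramify.
Legendre symbol by Euler's criterion: (134/1013) ≡ 134^506 ≡ 1 (mod 1013), i.e. (134/1013) = 1.
Legendre symbol 1 ⇒ 1013 is split.

splits completely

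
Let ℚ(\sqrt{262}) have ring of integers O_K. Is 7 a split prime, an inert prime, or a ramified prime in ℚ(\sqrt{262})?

7 remains inert

Since 262 ≢ 1 mod 4, the ring of integers is ℤ[√262] with discriminant 4·262 = 1048.
Since gcd(7, 1048) = 1 the prime 7 does not ramify.
Euler's criterion: 262^3 mod 7 = 6. Thus (262|7) = -1.
d is a non-residue mod p, hence 7 remains inert in O_K.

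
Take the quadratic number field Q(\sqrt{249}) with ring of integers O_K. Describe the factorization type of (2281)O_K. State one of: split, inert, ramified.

d = 249 ≡ 1 (mod 4), so O_K = ℤ[(1+√249)/2] and disc(K) = d = 249.
Since gcd(2281, 249) = 1 the prime 2281 does not ramify.
Euler's criterion: 249^1140 mod 2281 = 1. Thus (249|2281) = 1.
d is a quadratic residue mod p, hence 2281 splits in O_K.

split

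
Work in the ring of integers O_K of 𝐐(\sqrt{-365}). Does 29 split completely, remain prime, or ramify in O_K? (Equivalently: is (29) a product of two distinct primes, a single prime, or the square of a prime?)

inert

Since -365 ≢ 1 mod 4, the ring of integers is ℤ[√-365] with discriminant 4·(-365) = -1460.
Since gcd(29, -1460) = 1 the prime 29 does not ramify.
(-365/29) = 12^14 mod 29 = 28, giving Legendre symbol -1.
Legendre symbol -1 ⇒ 29 is inert.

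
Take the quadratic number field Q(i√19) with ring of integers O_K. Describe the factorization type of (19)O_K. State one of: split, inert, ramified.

-19 mod 4 = 1, hence disc K = -19 and O_K = ℤ[(1+√-19)/2].
disc(K) = -19 = 19·(-1), so p = 19 is ramified.

ramified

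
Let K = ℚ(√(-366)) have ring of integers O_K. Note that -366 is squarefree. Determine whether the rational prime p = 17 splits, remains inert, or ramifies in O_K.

-366 mod 4 = 2, hence disc K = 4·(-366) = -1464 and O_K = ℤ[√-366].
disc(K) = -1464 is not divisible by 17; 17 is unramified.
Euler's criterion: (-366)^8 mod 17 = 1. Thus (-366|17) = 1.
(-366/17) = 1, so 17 splits.

split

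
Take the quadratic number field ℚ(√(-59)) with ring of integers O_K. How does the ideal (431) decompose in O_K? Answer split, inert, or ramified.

remains prime (inert)

d = -59 ≡ 1 (mod 4), so O_K = ℤ[(1+√-59)/2] and disc(K) = d = -59.
disc(K) = -59 is not divisible by 431; 431 is unramified.
Euler's criterion: (-59)^215 mod 431 = 430. Thus (-59|431) = -1.
d is a non-residue mod p, hence 431 remains inert in O_K.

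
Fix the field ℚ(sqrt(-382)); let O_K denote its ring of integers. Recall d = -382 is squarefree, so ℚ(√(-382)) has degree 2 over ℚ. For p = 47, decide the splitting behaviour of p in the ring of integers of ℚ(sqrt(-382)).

inert — (47) stays prime in O_K

d = -382 ≡ 2 (mod 4), so O_K = ℤ[√-382] and disc(K) = 4d = -1528.
disc(K) = -1528 is not divisible by 47; 47 is unramified.
(-382/47) = 41^23 mod 47 = 46, giving Legendre symbol -1.
d is a non-residue mod p, hence 47 remains inert in O_K.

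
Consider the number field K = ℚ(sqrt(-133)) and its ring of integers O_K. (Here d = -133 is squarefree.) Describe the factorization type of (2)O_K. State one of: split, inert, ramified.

-133 mod 4 = 3, hence disc K = 4·(-133) = -532 and O_K = ℤ[√-133].
Ramification test: 2 | -532. The prime 2 ramifies in K.

p ramifies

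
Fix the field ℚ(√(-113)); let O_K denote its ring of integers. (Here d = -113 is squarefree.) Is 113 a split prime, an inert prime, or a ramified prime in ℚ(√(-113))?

Since -113 ≢ 1 mod 4, the ring of integers is ℤ[√-113] with discriminant 4·(-113) = -452.
disc(K) = -452 = 113·(-4), so p = 113 is ramified.

p ramifies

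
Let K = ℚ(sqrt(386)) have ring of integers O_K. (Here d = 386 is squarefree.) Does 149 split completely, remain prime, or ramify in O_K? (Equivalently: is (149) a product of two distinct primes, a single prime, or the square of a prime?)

p splits

d = 386 ≡ 2 (mod 4), so O_K = ℤ[√386] and disc(K) = 4d = 1544.
disc(K) = 1544 is not divisible by 149; 149 is unramified.
Legendre symbol by Euler's criterion: (386/149) ≡ 386^74 ≡ 1 (mod 149), i.e. (386/149) = 1.
d is a quadratic residue mod p, hence 149 splits in O_K.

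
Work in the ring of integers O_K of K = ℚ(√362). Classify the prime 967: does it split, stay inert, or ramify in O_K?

967 splits in O_K

362 mod 4 = 2, hence disc K = 4·362 = 1448 and O_K = ℤ[√362].
967 ∤ 1448, so 967 is unramified.
Euler's criterion: 362^483 mod 967 = 1. Thus (362|967) = 1.
Legendre symbol 1 ⇒ 967 is split.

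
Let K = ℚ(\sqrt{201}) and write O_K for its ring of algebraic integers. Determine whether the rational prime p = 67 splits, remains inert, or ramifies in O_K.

p ramifies

201 mod 4 = 1, hence disc K = 201 and O_K = ℤ[(1+√201)/2].
Ramification test: 67 | 201. The prime 67 ramifies in K.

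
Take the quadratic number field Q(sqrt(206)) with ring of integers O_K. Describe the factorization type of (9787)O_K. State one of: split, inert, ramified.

split — (9787) = 𝔭₁𝔭₂ with 𝔭₁ ≠ 𝔭₂

d = 206 ≡ 2 (mod 4), so O_K = ℤ[√206] and disc(K) = 4d = 824.
Since gcd(9787, 824) = 1 the prime 9787 does not ramify.
Legendre symbol by Euler's criterion: (206/9787) ≡ 206^4893 ≡ 1 (mod 9787), i.e. (206/9787) = 1.
Legendre symbol 1 ⇒ 9787 is split.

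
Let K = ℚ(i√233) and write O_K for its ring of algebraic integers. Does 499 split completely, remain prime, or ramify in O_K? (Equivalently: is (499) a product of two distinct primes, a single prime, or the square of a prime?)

remains prime (inert)

Since -233 ≢ 1 mod 4, the ring of integers is ℤ[√-233] with discriminant 4·(-233) = -932.
499 ∤ -932, so 499 is unramified.
Compute (-233/499) via Euler: 266^((499-1)/2) mod 499 = 498, so (-233/499) = -1.
(-233/499) = -1, so 499 is inert.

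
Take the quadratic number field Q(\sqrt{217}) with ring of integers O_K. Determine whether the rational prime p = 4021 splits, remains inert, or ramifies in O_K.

Since 217 ≡ 1 mod 4, the ring of integers is ℤ[(1+√217)/2] with discriminant 217.
4021 ∤ 217, so 4021 is unramified.
Legendre symbol by Euler's criterion: (217/4021) ≡ 217^2010 ≡ 1 (mod 4021), i.e. (217/4021) = 1.
Legendre symbol 1 ⇒ 4021 is split.

split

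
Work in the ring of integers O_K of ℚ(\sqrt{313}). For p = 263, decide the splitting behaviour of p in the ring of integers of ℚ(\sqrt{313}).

split — (263) = 𝔭₁𝔭₂ with 𝔭₁ ≠ 𝔭₂

313 mod 4 = 1, hence disc K = 313 and O_K = ℤ[(1+√313)/2].
disc(K) = 313 is not divisible by 263; 263 is unramified.
Legendre symbol by Euler's criterion: (313/263) ≡ 313^131 ≡ 1 (mod 263), i.e. (313/263) = 1.
(313/263) = 1, so 263 splits.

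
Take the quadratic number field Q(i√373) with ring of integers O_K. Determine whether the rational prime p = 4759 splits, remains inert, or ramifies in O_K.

4759 remains inert

-373 mod 4 = 3, hence disc K = 4·(-373) = -1492 and O_K = ℤ[√-373].
Since gcd(4759, -1492) = 1 the prime 4759 does not ramify.
(-373/4759) = 4386^2379 mod 4759 = 4758, giving Legendre symbol -1.
d is a non-residue mod p, hence 4759 remains inert in O_K.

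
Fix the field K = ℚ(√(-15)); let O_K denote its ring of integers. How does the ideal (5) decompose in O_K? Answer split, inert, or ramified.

-15 mod 4 = 1, hence disc K = -15 and O_K = ℤ[(1+√-15)/2].
disc(K) = -15 = 5·(-3), so p = 5 is ramified.

ramified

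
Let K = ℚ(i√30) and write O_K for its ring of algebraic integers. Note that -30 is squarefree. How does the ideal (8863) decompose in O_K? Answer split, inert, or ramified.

8863 remains inert

d = -30 ≡ 2 (mod 4), so O_K = ℤ[√-30] and disc(K) = 4d = -120.
8863 ∤ -120, so 8863 is unramified.
(-30/8863) = 8833^4431 mod 8863 = 8862, giving Legendre symbol -1.
d is a non-residue mod p, hence 8863 remains inert in O_K.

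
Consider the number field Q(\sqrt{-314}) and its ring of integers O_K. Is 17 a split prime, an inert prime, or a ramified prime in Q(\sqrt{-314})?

p splits

-314 mod 4 = 2, hence disc K = 4·(-314) = -1256 and O_K = ℤ[√-314].
disc(K) = -1256 is not divisible by 17; 17 is unramified.
(-314/17) = 9^8 mod 17 = 1, giving Legendre symbol 1.
Legendre symbol 1 ⇒ 17 is split.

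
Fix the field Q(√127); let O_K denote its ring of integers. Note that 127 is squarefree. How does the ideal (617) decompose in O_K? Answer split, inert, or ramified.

d = 127 ≡ 3 (mod 4), so O_K = ℤ[√127] and disc(K) = 4d = 508.
Since gcd(617, 508) = 1 the prime 617 does not ramify.
Legendre symbol by Euler's criterion: (127/617) ≡ 127^308 ≡ 616 (mod 617), i.e. (127/617) = -1.
d is a non-residue mod p, hence 617 remains inert in O_K.

inert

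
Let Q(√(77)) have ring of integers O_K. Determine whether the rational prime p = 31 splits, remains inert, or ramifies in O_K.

inert — (31) stays prime in O_K

Since 77 ≡ 1 mod 4, the ring of integers is ℤ[(1+√77)/2] with discriminant 77.
disc(K) = 77 is not divisible by 31; 31 is unramified.
Legendre symbol by Euler's criterion: (77/31) ≡ 77^15 ≡ 30 (mod 31), i.e. (77/31) = -1.
d is a non-residue mod p, hence 31 remains inert in O_K.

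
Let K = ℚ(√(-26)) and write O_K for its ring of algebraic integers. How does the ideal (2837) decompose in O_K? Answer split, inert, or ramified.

d = -26 ≡ 2 (mod 4), so O_K = ℤ[√-26] and disc(K) = 4d = -104.
Since gcd(2837, -104) = 1 the prime 2837 does not ramify.
Legendre symbol by Euler's criterion: (-26/2837) ≡ (-26)^1418 ≡ 2836 (mod 2837), i.e. (-26/2837) = -1.
(-26/2837) = -1, so 2837 is inert.

inert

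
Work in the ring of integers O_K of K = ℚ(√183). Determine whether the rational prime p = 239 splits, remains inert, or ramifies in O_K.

239 splits in O_K

183 mod 4 = 3, hence disc K = 4·183 = 732 and O_K = ℤ[√183].
239 ∤ 732, so 239 is unramified.
Euler's criterion: 183^119 mod 239 = 1. Thus (183|239) = 1.
Legendre symbol 1 ⇒ 239 is split.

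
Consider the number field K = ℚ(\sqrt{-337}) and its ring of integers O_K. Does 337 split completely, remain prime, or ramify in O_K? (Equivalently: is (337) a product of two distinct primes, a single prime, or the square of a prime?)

ramified — (337) = 𝔭²

-337 mod 4 = 3, hence disc K = 4·(-337) = -1348 and O_K = ℤ[√-337].
337 divides disc(K) = -1348, so 337 ramifies.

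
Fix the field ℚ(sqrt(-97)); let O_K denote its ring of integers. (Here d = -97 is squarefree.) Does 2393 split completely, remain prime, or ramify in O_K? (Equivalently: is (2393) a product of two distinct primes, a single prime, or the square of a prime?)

split

d = -97 ≡ 3 (mod 4), so O_K = ℤ[√-97] and disc(K) = 4d = -388.
Since gcd(2393, -388) = 1 the prime 2393 does not ramify.
Compute (-97/2393) via Euler: 2296^((2393-1)/2) mod 2393 = 1, so (-97/2393) = 1.
Legendre symbol 1 ⇒ 2393 is split.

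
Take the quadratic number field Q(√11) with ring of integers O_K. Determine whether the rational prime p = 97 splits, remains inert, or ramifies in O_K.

Since 11 ≢ 1 mod 4, the ring of integers is ℤ[√11] with discriminant 4·11 = 44.
Since gcd(97, 44) = 1 the prime 97 does not ramify.
Euler's criterion: 11^48 mod 97 = 1. Thus (11|97) = 1.
(11/97) = 1, so 97 splits.

splits completely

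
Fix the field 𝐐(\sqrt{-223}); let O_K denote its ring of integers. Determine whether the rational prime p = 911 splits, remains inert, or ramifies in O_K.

-223 mod 4 = 1, hence disc K = -223 and O_K = ℤ[(1+√-223)/2].
Since gcd(911, -223) = 1 the prime 911 does not ramify.
Euler's criterion: (-223)^455 mod 911 = 1. Thus (-223|911) = 1.
Legendre symbol 1 ⇒ 911 is split.

911 splits in O_K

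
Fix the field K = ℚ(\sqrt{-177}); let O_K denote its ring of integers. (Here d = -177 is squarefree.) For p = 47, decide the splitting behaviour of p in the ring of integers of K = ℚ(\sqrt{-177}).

47 remains inert

-177 mod 4 = 3, hence disc K = 4·(-177) = -708 and O_K = ℤ[√-177].
disc(K) = -708 is not divisible by 47; 47 is unramified.
Legendre symbol by Euler's criterion: (-177/47) ≡ (-177)^23 ≡ 46 (mod 47), i.e. (-177/47) = -1.
(-177/47) = -1, so 47 is inert.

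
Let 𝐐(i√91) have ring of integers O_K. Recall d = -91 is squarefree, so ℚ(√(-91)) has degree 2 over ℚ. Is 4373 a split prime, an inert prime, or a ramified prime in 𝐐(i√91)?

split — (4373) = 𝔭₁𝔭₂ with 𝔭₁ ≠ 𝔭₂

-91 mod 4 = 1, hence disc K = -91 and O_K = ℤ[(1+√-91)/2].
Since gcd(4373, -91) = 1 the prime 4373 does not ramify.
Euler's criterion: (-91)^2186 mod 4373 = 1. Thus (-91|4373) = 1.
d is a quadratic residue mod p, hence 4373 splits in O_K.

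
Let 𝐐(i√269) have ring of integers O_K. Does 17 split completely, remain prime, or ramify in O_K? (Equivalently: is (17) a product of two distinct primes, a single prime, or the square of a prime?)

-269 mod 4 = 3, hence disc K = 4·(-269) = -1076 and O_K = ℤ[√-269].
17 ∤ -1076, so 17 is unramified.
Compute (-269/17) via Euler: 3^((17-1)/2) mod 17 = 16, so (-269/17) = -1.
d is a non-residue mod p, hence 17 remains inert in O_K.

p is inert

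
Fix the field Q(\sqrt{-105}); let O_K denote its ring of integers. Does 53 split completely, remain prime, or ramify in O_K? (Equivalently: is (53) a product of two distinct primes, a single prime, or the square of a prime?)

splits completely

d = -105 ≡ 3 (mod 4), so O_K = ℤ[√-105] and disc(K) = 4d = -420.
disc(K) = -420 is not divisible by 53; 53 is unramified.
Euler's criterion: (-105)^26 mod 53 = 1. Thus (-105|53) = 1.
(-105/53) = 1, so 53 splits.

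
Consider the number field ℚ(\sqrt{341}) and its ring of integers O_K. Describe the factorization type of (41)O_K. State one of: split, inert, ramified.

341 mod 4 = 1, hence disc K = 341 and O_K = ℤ[(1+√341)/2].
41 ∤ 341, so 41 is unramified.
(341/41) = 13^20 mod 41 = 40, giving Legendre symbol -1.
d is a non-residue mod p, hence 41 remains inert in O_K.

p is inert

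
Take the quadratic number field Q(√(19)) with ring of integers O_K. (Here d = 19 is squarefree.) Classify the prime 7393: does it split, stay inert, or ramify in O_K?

Since 19 ≢ 1 mod 4, the ring of integers is ℤ[√19] with discriminant 4·19 = 76.
7393 ∤ 76, so 7393 is unramified.
Euler's criterion: 19^3696 mod 7393 = 7392. Thus (19|7393) = -1.
Legendre symbol -1 ⇒ 7393 is inert.

7393 remains inert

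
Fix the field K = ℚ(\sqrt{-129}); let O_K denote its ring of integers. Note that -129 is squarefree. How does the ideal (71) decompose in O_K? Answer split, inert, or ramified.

Since -129 ≢ 1 mod 4, the ring of integers is ℤ[√-129] with discriminant 4·(-129) = -516.
Since gcd(71, -516) = 1 the prime 71 does not ramify.
Legendre symbol by Euler's criterion: (-129/71) ≡ (-129)^35 ≡ 70 (mod 71), i.e. (-129/71) = -1.
(-129/71) = -1, so 71 is inert.

p is inert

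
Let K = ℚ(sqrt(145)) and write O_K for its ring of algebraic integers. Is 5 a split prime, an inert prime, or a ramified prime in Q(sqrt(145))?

d = 145 ≡ 1 (mod 4), so O_K = ℤ[(1+√145)/2] and disc(K) = d = 145.
disc(K) = 145 = 5·29, so p = 5 is ramified.

ramifies in O_K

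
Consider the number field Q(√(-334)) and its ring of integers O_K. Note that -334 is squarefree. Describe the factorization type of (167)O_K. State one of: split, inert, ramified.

d = -334 ≡ 2 (mod 4), so O_K = ℤ[√-334] and disc(K) = 4d = -1336.
167 divides disc(K) = -1336, so 167 ramifies.

ramified — (167) = 𝔭²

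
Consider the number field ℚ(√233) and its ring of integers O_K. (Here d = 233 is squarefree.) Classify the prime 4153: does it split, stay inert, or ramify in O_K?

233 mod 4 = 1, hence disc K = 233 and O_K = ℤ[(1+√233)/2].
4153 ∤ 233, so 4153 is unramified.
Compute (233/4153) via Euler: 233^((4153-1)/2) mod 4153 = 4152, so (233/4153) = -1.
Legendre symbol -1 ⇒ 4153 is inert.

inert — (4153) stays prime in O_K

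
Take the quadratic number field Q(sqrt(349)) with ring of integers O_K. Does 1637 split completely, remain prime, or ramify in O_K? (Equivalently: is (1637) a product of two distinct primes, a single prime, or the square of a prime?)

349 mod 4 = 1, hence disc K = 349 and O_K = ℤ[(1+√349)/2].
1637 ∤ 349, so 1637 is unramified.
Compute (349/1637) via Euler: 349^((1637-1)/2) mod 1637 = 1, so (349/1637) = 1.
Legendre symbol 1 ⇒ 1637 is split.

p splits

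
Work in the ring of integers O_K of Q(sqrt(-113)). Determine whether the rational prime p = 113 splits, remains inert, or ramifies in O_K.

ramified

-113 mod 4 = 3, hence disc K = 4·(-113) = -452 and O_K = ℤ[√-113].
113 divides disc(K) = -452, so 113 ramifies.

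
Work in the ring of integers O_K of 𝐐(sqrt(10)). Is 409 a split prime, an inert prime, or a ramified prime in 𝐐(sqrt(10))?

split — (409) = 𝔭₁𝔭₂ with 𝔭₁ ≠ 𝔭₂

d = 10 ≡ 2 (mod 4), so O_K = ℤ[√10] and disc(K) = 4d = 40.
Since gcd(409, 40) = 1 the prime 409 does not ramify.
Legendre symbol by Euler's criterion: (10/409) ≡ 10^204 ≡ 1 (mod 409), i.e. (10/409) = 1.
(10/409) = 1, so 409 splits.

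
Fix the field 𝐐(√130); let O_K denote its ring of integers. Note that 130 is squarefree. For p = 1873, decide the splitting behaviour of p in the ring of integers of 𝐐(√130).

1873 remains inert

130 mod 4 = 2, hence disc K = 4·130 = 520 and O_K = ℤ[√130].
Since gcd(1873, 520) = 1 the prime 1873 does not ramify.
(130/1873) = 130^936 mod 1873 = 1872, giving Legendre symbol -1.
Legendre symbol -1 ⇒ 1873 is inert.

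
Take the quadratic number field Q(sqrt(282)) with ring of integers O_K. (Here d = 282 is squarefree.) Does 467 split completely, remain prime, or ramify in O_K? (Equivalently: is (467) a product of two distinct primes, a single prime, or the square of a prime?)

p is inert

282 mod 4 = 2, hence disc K = 4·282 = 1128 and O_K = ℤ[√282].
Since gcd(467, 1128) = 1 the prime 467 does not ramify.
Legendre symbol by Euler's criterion: (282/467) ≡ 282^233 ≡ 466 (mod 467), i.e. (282/467) = -1.
d is a non-residue mod p, hence 467 remains inert in O_K.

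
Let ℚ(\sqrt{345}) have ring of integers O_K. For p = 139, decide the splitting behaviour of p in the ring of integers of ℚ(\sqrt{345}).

d = 345 ≡ 1 (mod 4), so O_K = ℤ[(1+√345)/2] and disc(K) = d = 345.
139 ∤ 345, so 139 is unramified.
(345/139) = 67^69 mod 139 = 1, giving Legendre symbol 1.
Legendre symbol 1 ⇒ 139 is split.

p splits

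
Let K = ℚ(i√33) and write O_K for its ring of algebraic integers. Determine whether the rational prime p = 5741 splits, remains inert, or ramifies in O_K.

d = -33 ≡ 3 (mod 4), so O_K = ℤ[√-33] and disc(K) = 4d = -132.
Since gcd(5741, -132) = 1 the prime 5741 does not ramify.
(-33/5741) = 5708^2870 mod 5741 = 1, giving Legendre symbol 1.
(-33/5741) = 1, so 5741 splits.

5741 splits in O_K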